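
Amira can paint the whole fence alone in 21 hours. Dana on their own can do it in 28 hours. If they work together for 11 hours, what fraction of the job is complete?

11/12

Combined rate: 1/21 + 1/28 = (4 + 3)/84 = 7/84 = 1/12 per hour.
In 11 hours they complete 11·1/12 = 11/12 of the job.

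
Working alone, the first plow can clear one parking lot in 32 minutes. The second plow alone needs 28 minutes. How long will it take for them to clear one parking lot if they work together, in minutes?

Combined rate: 1/32 + 1/28 = (7 + 8)/224 = 15/224 per minute.
Time = 1 ÷ (15/224) = 224/15 minutes.

224/15 minutes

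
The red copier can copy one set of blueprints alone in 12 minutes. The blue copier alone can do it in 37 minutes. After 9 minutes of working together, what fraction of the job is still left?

1/148

Combined rate: 1/12 + 1/37 = (37 + 12)/444 = 49/444 per minute.
In 9 minutes they complete 9·49/444 = 147/148 of the job.
So 1/148 remains.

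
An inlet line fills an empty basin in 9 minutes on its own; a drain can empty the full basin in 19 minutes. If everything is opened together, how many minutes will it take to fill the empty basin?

Net rate = 1/9 − 1/19 = (19 − 9)/171 = 10/171 per minute.
Filling time = 1 ÷ (10/171) = 171/10 minutes.

171/10 minutes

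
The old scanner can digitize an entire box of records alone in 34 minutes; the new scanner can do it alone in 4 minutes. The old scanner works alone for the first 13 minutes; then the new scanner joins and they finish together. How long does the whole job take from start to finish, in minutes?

In 13 minutes the old scanner does 13/34 of the job, leaving 21/34.
The old scanner and the new scanner together work at 19/68 per minute, so finishing takes 21/34 ÷ 19/68 = 42/19 minutes.
Total time = 13 + 42/19 = 289/19 minutes.

289/19 minutes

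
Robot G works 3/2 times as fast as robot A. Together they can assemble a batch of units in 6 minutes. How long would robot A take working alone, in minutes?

Let robot A's rate be r; then robot G's rate is (3/2)r, so together (3/2 + 1)r = (5/2)r = 1/6.
Thus r = 1/15 per minute.
Robot A alone: 15 minutes; robot G alone: 10 minutes.

15 minutes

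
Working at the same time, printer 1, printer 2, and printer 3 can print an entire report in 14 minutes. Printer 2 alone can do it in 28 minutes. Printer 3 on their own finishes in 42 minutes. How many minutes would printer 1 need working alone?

Combined rate is 1/14 per minute.
Known contribution: 1/28 + 1/42 = (3 + 2)/84 = 5/84 per minute.
So printer 1's rate is 1/14 − 5/84 = 1/84, meaning 84 minutes alone.

84 minutes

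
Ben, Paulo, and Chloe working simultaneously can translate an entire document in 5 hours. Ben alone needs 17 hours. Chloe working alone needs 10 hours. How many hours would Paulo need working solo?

Combined rate is 1/5 per hour.
Known contribution: 1/17 + 1/10 = (10 + 17)/170 = 27/170 per hour.
So Paulo's rate is 1/5 − 27/170 = 7/170, meaning 170/7 hours alone.

170/7 hours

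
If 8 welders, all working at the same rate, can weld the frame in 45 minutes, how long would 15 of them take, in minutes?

24 minutes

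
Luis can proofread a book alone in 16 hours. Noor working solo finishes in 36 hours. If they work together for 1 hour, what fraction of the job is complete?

Combined rate: 1/16 + 1/36 = (9 + 4)/144 = 13/144 per hour.
In 1 hour they complete 1·13/144 = 13/144 of the job.

13/144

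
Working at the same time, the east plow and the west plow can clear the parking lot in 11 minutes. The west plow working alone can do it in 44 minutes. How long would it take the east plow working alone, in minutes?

Combined rate is 1/11 per minute.
Known contribution: 1/44 per minute.
So the east plow's rate is 1/11 − 1/44 = 3/44, meaning 44/3 minutes alone.

44/3 minutes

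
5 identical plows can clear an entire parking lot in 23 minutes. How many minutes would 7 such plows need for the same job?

Total work is 5·23 = 115 plow-minutes.
With 7 plows: 115/7 minutes.

115/7 minutes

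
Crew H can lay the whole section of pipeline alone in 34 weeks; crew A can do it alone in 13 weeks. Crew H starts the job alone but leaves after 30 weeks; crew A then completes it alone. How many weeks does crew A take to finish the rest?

In 30 weeks crew H does 30/34 = 15/17 of the job, leaving 2/17.
Crew A works at 1/13 per week, so finishing takes 2/17 ÷ 1/13 = 26/17 weeks.

26/17 weeks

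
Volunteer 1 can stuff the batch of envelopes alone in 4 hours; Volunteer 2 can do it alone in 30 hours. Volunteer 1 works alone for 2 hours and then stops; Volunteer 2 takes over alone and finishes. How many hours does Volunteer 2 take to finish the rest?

In 2 hours Volunteer 1 does 2/4 = 1/2 of the job, leaving 1/2.
Volunteer 2 works at 1/30 per hour, so finishing takes 1/2 ÷ 1/30 = 15 hours.

15 hours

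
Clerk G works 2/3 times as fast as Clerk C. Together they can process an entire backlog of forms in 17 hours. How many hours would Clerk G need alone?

85/2 hours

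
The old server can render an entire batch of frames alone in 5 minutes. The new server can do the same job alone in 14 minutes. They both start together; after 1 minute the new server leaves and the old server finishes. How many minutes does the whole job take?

65/14 minutes

In the first 1 minute the combined rate is 19/70, so 19/70 of the job is done, leaving 51/70.
After the new server leaves the rate is 1/5 per minute; the remaining 51/70 takes 51/14 minutes.
Total = 1 + 51/14 = 65/14 minutes.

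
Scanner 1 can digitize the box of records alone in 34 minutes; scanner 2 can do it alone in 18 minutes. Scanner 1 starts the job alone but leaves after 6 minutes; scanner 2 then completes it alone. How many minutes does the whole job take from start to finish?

In 6 minutes scanner 1 does 6/34 = 3/17 of the job, leaving 14/17.
Scanner 2 works at 1/18 per minute, so finishing takes 14/17 ÷ 1/18 = 252/17 minutes.
Total time = 6 + 252/17 = 354/17 minutes.

354/17 minutes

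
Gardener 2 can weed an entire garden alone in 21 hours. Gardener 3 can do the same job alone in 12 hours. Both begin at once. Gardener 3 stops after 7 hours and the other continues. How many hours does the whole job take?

In the first 7 hours the combined rate is 11/84, so 11/12 of the job is done, leaving 1/12.
After gardener 3 leaves the rate is 1/21 per hour; the remaining 1/12 takes 7/4 hours.
Total = 7 + 7/4 = 35/4 hours.

35/4 hours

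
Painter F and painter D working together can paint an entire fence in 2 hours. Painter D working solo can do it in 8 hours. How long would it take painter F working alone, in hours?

8/3 hours

Combined rate is 1/2 per hour.
Known contribution: 1/8 per hour.
So painter F's rate is 1/2 − 1/8 = 3/8, meaning 8/3 hours alone.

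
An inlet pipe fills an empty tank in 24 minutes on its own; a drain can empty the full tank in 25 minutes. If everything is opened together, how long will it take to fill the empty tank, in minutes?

Net rate = 1/24 − 1/25 = (25 − 24)/600 = 1/600 per minute.
Filling time = 1 ÷ (1/600) = 600 minutes.

600 minutes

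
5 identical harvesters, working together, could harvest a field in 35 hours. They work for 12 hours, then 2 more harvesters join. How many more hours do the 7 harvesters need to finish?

115/7 hours

One harvester does 1/175 of the job per hour.
After 12 hours with 5 harvesters, 12/35 is done (23/35 left).
With 7 harvesters the rate is 7/175 = 1/25, so the rest takes 23/35 ÷ 1/25 = 115/7 hours.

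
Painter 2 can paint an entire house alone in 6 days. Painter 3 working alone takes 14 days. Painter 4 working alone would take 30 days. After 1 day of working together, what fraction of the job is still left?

51/70

Combined rate: 1/6 + 1/14 + 1/30 = (35 + 15 + 7)/210 = 57/210 = 19/70 per day.
In 1 day they complete 1·19/70 = 19/70 of the job.
So 51/70 remains.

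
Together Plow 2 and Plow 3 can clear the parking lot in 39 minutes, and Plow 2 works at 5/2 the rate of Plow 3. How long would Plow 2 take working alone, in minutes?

273/5 minutes

Let Plow 3's rate be r; then Plow 2's rate is (5/2)r, so together (5/2 + 1)r = (7/2)r = 1/39.
Thus r = 2/273 per minute.
Plow 3 alone: 273/2 minutes; Plow 2 alone: 273/5 minutes.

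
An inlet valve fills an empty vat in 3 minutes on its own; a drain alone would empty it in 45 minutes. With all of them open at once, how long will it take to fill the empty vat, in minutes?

Net rate = 1/3 − 1/45 = (15 − 1)/45 = 14/45 per minute.
Filling time = 1 ÷ (14/45) = 45/14 minutes.

45/14 minutes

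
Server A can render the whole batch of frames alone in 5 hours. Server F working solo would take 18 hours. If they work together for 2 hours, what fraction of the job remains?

Combined rate: 1/5 + 1/18 = (18 + 5)/90 = 23/90 per hour.
In 2 hours they complete 2·23/90 = 23/45 of the job.
So 22/45 remains.

22/45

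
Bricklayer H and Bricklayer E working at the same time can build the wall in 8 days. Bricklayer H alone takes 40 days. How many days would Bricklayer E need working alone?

10 days

Combined rate is 1/8 per day.
Known contribution: 1/40 per day.
So Bricklayer E's rate is 1/8 − 1/40 = 1/10, meaning 10 days alone.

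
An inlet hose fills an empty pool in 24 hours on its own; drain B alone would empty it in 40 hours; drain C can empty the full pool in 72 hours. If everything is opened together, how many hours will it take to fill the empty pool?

Net rate = 1/24 − 1/40 − 1/72 = (15 − 9 − 5)/360 = 1/360 per hour.
Filling time = 1 ÷ (1/360) = 360 hours.

360 hours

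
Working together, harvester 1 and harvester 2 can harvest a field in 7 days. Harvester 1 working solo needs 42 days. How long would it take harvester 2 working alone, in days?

42/5 days

Combined rate is 1/7 per day.
Known contribution: 1/42 per day.
So harvester 2's rate is 1/7 − 1/42 = 5/42, meaning 42/5 days alone.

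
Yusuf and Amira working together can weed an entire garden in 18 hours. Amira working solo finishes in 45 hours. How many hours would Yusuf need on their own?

30 hours

Combined rate is 1/18 per hour.
Known contribution: 1/45 per hour.
So Yusuf's rate is 1/18 − 1/45 = 1/30, meaning 30 hours alone.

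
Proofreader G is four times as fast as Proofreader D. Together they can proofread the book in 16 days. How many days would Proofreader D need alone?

80 days

Let Proofreader D's rate be r; then Proofreader G's rate is 4r, so together (4 + 1)r = 5r = 1/16.
Thus r = 1/80 per day.
Proofreader D alone: 80 days; Proofreader G alone: 20 days.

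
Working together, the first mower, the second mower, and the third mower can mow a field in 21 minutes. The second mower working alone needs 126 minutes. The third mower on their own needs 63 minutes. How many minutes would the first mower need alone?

Combined rate is 1/21 per minute.
Known contribution: 1/126 + 1/63 = (1 + 2)/126 = 3/126 = 1/42 per minute.
So the first mower's rate is 1/21 − 1/42 = 1/42, meaning 42 minutes alone.

42 minutes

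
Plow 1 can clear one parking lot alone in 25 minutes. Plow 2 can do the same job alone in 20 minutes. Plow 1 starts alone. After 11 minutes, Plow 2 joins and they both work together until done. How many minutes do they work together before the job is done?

In the first 11 minutes Plow 1 alone does 11/25 of the job, leaving 14/25.
Once everyone is working, combined rate: 1/25 + 1/20 = (4 + 5)/100 = 9/100 per minute.
Remaining 14/25 at 9/100 per minute takes 56/9 minutes.

56/9 minutes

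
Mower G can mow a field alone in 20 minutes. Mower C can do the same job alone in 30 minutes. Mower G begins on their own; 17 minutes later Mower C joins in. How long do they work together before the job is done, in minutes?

9/5 minutes

In the first 17 minutes Mower G alone does 17/20 of the job, leaving 3/20.
Once everyone is working, combined rate: 1/20 + 1/30 = (3 + 2)/60 = 5/60 = 1/12 per minute.
Remaining 3/20 at 1/12 per minute takes 9/5 minutes.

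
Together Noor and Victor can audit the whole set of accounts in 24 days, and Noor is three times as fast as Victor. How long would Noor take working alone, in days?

32 days

Let Victor's rate be r; then Noor's rate is 3r, so together (3 + 1)r = 4r = 1/24.
Thus r = 1/96 per day.
Victor alone: 96 days; Noor alone: 32 days.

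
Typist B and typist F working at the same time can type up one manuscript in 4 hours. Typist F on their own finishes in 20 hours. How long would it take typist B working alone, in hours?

Combined rate is 1/4 per hour.
Known contribution: 1/20 per hour.
So typist B's rate is 1/4 − 1/20 = 1/5, meaning 5 hours alone.

5 hours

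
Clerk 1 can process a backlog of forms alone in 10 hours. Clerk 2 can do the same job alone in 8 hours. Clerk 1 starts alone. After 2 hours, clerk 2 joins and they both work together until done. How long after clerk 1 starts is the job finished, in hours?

50/9 hours

In the first 2 hours clerk 1 alone does 2/10 = 1/5 of the job, leaving 4/5.
Once everyone is working, combined rate: 1/10 + 1/8 = (4 + 5)/40 = 9/40 per hour.
Remaining 4/5 at 9/40 per hour takes 32/9 hours.
Total from the start = 2 + 32/9 = 50/9 hours.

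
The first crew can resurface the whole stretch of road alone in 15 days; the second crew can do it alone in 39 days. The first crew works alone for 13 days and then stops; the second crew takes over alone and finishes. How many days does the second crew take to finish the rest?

26/5 days

In 13 days the first crew does 13/15 of the job, leaving 2/15.
The second crew works at 1/39 per day, so finishing takes 2/15 ÷ 1/39 = 26/5 days.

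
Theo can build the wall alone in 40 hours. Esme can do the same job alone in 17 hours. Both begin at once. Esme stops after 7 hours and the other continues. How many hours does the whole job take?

In the first 7 hours the combined rate is 57/680, so 399/680 of the job is done, leaving 281/680.
After Esme leaves the rate is 1/40 per hour; the remaining 281/680 takes 281/17 hours.
Total = 7 + 281/17 = 400/17 hours.

400/17 hours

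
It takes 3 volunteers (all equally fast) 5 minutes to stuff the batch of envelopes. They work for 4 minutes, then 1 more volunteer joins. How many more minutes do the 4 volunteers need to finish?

3/4 minutes

One volunteer does 1/15 of the job per minute.
After 4 minutes with 3 volunteers, 4/5 is done (1/5 left).
With 4 volunteers the rate is 4/15, so the rest takes 1/5 ÷ 4/15 = 3/4 minutes.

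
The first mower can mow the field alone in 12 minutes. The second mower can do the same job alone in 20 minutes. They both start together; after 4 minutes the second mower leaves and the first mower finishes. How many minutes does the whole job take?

48/5 minutes

In the first 4 minutes the combined rate is 2/15, so 8/15 of the job is done, leaving 7/15.
After the second mower leaves the rate is 1/12 per minute; the remaining 7/15 takes 28/5 minutes.
Total = 4 + 28/5 = 48/5 minutes.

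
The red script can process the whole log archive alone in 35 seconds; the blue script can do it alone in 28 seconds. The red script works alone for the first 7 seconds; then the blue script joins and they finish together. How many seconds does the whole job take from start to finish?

175/9 seconds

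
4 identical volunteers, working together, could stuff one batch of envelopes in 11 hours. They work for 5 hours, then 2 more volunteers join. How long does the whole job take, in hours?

One volunteer does 1/44 of the job per hour.
After 5 hours with 4 volunteers, 5/11 is done (6/11 left).
With 6 volunteers the rate is 6/44 = 3/22, so the rest takes 6/11 ÷ 3/22 = 4 hours.
Total = 5 + 4 = 9 hours.

9 hours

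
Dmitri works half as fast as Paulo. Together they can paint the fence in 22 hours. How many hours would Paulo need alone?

Let Paulo's rate be r; then Dmitri's rate is (1/2)r, so together (1/2 + 1)r = (3/2)r = 1/22.
Thus r = 1/33 per hour.
Paulo alone: 33 hours; Dmitri alone: 66 hours.

33 hours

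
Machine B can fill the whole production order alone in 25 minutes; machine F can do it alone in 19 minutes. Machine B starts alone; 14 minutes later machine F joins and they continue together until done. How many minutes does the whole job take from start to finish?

75/4 minutes

In 14 minutes machine B does 14/25 of the job, leaving 11/25.
Machine B and machine F together work at 44/475 per minute, so finishing takes 11/25 ÷ 44/475 = 19/4 minutes.
Total time = 14 + 19/4 = 75/4 minutes.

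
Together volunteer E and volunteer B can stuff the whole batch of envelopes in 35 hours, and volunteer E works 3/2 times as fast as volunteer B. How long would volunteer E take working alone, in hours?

175/3 hours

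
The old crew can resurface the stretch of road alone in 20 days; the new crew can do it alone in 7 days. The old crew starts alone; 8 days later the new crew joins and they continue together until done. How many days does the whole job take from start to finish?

100/9 days

In 8 days the old crew does 8/20 = 2/5 of the job, leaving 3/5.
The old crew and the new crew together work at 27/140 per day, so finishing takes 3/5 ÷ 27/140 = 28/9 days.
Total time = 8 + 28/9 = 100/9 days.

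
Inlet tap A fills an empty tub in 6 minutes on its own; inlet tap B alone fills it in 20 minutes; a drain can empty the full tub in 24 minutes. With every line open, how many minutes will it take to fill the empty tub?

40/7 minutes

Net rate = 1/6 + 1/20 − 1/24 = (20 + 6 − 5)/120 = 21/120 = 7/40 per minute.
Filling time = 1 ÷ (7/40) = 40/7 minutes.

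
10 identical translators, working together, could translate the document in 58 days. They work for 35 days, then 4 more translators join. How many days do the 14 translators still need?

One translator does 1/580 of the job per day.
After 35 days with 10 translators, 35/58 is done (23/58 left).
With 14 translators the rate is 14/580 = 7/290, so the rest takes 23/58 ÷ 7/290 = 115/7 days.

115/7 days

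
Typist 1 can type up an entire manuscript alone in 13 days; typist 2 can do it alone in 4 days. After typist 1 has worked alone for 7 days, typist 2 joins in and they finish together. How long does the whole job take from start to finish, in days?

143/17 days

In 7 days typist 1 does 7/13 of the job, leaving 6/13.
Typist 1 and typist 2 together work at 17/52 per day, so finishing takes 6/13 ÷ 17/52 = 24/17 days.
Total time = 7 + 24/17 = 143/17 days.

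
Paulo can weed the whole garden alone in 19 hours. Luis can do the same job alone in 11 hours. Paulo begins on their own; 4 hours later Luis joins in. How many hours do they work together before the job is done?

11/2 hours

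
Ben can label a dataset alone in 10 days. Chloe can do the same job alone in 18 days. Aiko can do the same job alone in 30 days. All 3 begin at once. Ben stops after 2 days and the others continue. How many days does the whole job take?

In the first 2 days the combined rate is 17/90, so 17/45 of the job is done, leaving 28/45.
After Ben leaves the rate is 4/45 per day; the remaining 28/45 takes 7 days.
Total = 2 + 7 = 9 days.

9 days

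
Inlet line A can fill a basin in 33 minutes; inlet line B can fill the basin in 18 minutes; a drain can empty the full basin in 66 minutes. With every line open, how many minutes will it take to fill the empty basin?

Net rate = 1/33 + 1/18 − 1/66 = (6 + 11 − 3)/198 = 14/198 = 7/99 per minute.
Filling time = 1 ÷ (7/99) = 99/7 minutes.

99/7 minutes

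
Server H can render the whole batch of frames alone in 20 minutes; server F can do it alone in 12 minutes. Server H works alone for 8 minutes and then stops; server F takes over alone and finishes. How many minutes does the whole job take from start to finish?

76/5 minutes

In 8 minutes server H does 8/20 = 2/5 of the job, leaving 3/5.
Server F works at 1/12 per minute, so finishing takes 3/5 ÷ 1/12 = 36/5 minutes.
Total time = 8 + 36/5 = 76/5 minutes.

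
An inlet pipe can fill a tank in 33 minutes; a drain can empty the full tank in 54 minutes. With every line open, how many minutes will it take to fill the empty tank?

594/7 minutes

Net rate = 1/33 − 1/54 = (18 − 11)/594 = 7/594 per minute.
Filling time = 1 ÷ (7/594) = 594/7 minutes.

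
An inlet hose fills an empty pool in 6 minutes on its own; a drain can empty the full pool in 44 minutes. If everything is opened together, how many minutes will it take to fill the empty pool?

132/19 minutes

Net rate = 1/6 − 1/44 = (22 − 3)/132 = 19/132 per minute.
Filling time = 1 ÷ (19/132) = 132/19 minutes.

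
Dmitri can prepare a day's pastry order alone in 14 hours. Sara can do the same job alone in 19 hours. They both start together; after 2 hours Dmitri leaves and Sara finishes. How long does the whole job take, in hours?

In the first 2 hours the combined rate is 33/266, so 33/133 of the job is done, leaving 100/133.
After Dmitri leaves the rate is 1/19 per hour; the remaining 100/133 takes 100/7 hours.
Total = 2 + 100/7 = 114/7 hours.

114/7 hours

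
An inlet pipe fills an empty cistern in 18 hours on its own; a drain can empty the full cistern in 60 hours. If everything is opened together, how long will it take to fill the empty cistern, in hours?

180/7 hours

Net rate = 1/18 − 1/60 = (10 − 3)/180 = 7/180 per hour.
Filling time = 1 ÷ (7/180) = 180/7 hours.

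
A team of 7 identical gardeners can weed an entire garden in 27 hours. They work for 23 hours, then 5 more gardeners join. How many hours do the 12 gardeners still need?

7/3 hours

One gardener does 1/189 of the job per hour.
After 23 hours with 7 gardeners, 23/27 is done (4/27 left).
With 12 gardeners the rate is 12/189 = 4/63, so the rest takes 4/27 ÷ 4/63 = 7/3 hours.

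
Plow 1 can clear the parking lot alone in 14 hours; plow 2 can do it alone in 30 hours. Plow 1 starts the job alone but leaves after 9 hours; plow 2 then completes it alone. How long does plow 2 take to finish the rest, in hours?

75/7 hours

In 9 hours plow 1 does 9/14 of the job, leaving 5/14.
Plow 2 works at 1/30 per hour, so finishing takes 5/14 ÷ 1/30 = 75/7 hours.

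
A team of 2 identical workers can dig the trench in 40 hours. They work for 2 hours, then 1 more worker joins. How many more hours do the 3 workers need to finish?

One worker does 1/80 of the job per hour.
After 2 hours with 2 workers, 1/20 is done (19/20 left).
With 3 workers the rate is 3/80, so the rest takes 19/20 ÷ 3/80 = 76/3 hours.

76/3 hours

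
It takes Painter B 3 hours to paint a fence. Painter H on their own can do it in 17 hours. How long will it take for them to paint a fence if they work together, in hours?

Combined rate: 1/3 + 1/17 = (17 + 3)/51 = 20/51 per hour.
Time = 1 ÷ (20/51) = 51/20 hours.

51/20 hours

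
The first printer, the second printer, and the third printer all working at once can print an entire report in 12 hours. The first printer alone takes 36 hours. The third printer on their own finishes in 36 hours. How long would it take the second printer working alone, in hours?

Combined rate is 1/12 per hour.
Known contribution: 1/36 + 1/36 = (1 + 1)/36 = 2/36 = 1/18 per hour.
So the second printer's rate is 1/12 − 1/18 = 1/36, meaning 36 hours alone.

36 hours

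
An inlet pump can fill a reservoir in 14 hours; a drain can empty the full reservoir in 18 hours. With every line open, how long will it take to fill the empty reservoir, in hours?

Net rate = 1/14 − 1/18 = (9 − 7)/126 = 2/126 = 1/63 per hour.
Filling time = 1 ÷ (1/63) = 63 hours.

63 hours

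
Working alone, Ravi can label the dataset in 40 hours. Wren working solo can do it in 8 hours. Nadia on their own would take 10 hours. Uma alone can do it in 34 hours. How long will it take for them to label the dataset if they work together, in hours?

Combined rate: 1/40 + 1/8 + 1/10 + 1/34 = (17 + 85 + 68 + 20)/680 = 190/680 = 19/68 per hour.
Time = 1 ÷ (19/68) = 68/19 hours.

68/19 hours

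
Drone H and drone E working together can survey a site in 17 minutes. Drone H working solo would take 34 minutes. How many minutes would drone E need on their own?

34 minutes

Combined rate is 1/17 per minute.
Known contribution: 1/34 per minute.
So drone E's rate is 1/17 − 1/34 = 1/34, meaning 34 minutes alone.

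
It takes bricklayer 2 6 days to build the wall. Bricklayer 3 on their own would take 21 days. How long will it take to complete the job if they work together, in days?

Combined rate: 1/6 + 1/21 = (7 + 2)/42 = 9/42 = 3/14 per day.
Time = 1 ÷ (3/14) = 14/3 days.

14/3 days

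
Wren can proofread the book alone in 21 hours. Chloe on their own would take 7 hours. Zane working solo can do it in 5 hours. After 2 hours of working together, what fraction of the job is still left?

23/105

Combined rate: 1/21 + 1/7 + 1/5 = (5 + 15 + 21)/105 = 41/105 per hour.
In 2 hours they complete 2·41/105 = 82/105 of the job.
So 23/105 remains.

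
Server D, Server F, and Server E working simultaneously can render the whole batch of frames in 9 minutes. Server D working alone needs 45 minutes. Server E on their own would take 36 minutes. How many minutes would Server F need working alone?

Combined rate is 1/9 per minute.
Known contribution: 1/45 + 1/36 = (4 + 5)/180 = 9/180 = 1/20 per minute.
So Server F's rate is 1/9 − 1/20 = 11/180, meaning 180/11 minutes alone.

180/11 minutes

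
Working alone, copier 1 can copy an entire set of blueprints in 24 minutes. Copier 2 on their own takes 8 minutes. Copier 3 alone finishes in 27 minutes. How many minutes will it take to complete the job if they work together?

Combined rate: 1/24 + 1/8 + 1/27 = (9 + 27 + 8)/216 = 44/216 = 11/54 per minute.
Time = 1 ÷ (11/54) = 54/11 minutes.

54/11 minutes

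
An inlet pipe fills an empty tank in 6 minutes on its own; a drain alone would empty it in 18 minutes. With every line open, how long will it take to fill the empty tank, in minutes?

9 minutes

Net rate = 1/6 − 1/18 = (3 − 1)/18 = 2/18 = 1/9 per minute.
Filling time = 1 ÷ (1/9) = 9 minutes.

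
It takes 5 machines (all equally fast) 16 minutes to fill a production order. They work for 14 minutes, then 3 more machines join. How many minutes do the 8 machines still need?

5/4 minutes

One machine does 1/80 of the job per minute.
After 14 minutes with 5 machines, 7/8 is done (1/8 left).
With 8 machines the rate is 8/80 = 1/10, so the rest takes 1/8 ÷ 1/10 = 5/4 minutes.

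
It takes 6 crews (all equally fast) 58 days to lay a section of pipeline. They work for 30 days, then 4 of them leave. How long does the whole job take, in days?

One crew does 1/348 of the job per day.
After 30 days with 6 crews, 15/29 is done (14/29 left).
With 2 crews the rate is 2/348 = 1/174, so the rest takes 14/29 ÷ 1/174 = 84 days.
Total = 30 + 84 = 114 days.

114 days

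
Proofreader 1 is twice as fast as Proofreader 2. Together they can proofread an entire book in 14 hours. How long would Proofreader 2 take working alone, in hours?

42 hours

Let Proofreader 2's rate be r; then Proofreader 1's rate is 2r, so together (2 + 1)r = 3r = 1/14.
Thus r = 1/42 per hour.
Proofreader 2 alone: 42 hours; Proofreader 1 alone: 21 hours.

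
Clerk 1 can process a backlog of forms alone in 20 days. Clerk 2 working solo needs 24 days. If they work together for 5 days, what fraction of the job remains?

13/24

Combined rate: 1/20 + 1/24 = (6 + 5)/120 = 11/120 per day.
In 5 days they complete 5·11/120 = 11/24 of the job.
So 13/24 remains.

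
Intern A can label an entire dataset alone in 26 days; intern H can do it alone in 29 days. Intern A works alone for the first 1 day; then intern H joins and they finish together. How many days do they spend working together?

In 1 day intern A does 1/26 of the job, leaving 25/26.
Intern A and intern H together work at 55/754 per day, so finishing takes 25/26 ÷ 55/754 = 145/11 days.

145/11 days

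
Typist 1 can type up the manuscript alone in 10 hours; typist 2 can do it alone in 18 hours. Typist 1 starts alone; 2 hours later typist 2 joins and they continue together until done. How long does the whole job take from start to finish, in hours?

In 2 hours typist 1 does 2/10 = 1/5 of the job, leaving 4/5.
Typist 1 and typist 2 together work at 7/45 per hour, so finishing takes 4/5 ÷ 7/45 = 36/7 hours.
Total time = 2 + 36/7 = 50/7 hours.

50/7 hours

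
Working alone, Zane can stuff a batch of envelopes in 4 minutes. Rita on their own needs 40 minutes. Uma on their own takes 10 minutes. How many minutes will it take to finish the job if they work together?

Combined rate: 1/4 + 1/40 + 1/10 = (10 + 1 + 4)/40 = 15/40 = 3/8 per minute.
Time = 1 ÷ (3/8) = 8/3 minutes.

8/3 minutes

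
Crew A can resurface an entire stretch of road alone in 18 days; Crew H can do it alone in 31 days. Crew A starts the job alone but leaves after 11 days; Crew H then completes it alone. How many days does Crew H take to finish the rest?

217/18 days

In 11 days Crew A does 11/18 of the job, leaving 7/18.
Crew H works at 1/31 per day, so finishing takes 7/18 ÷ 1/31 = 217/18 days.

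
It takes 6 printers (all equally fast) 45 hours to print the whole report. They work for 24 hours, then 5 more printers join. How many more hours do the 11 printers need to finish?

One printer does 1/270 of the job per hour.
After 24 hours with 6 printers, 8/15 is done (7/15 left).
With 11 printers the rate is 11/270, so the rest takes 7/15 ÷ 11/270 = 126/11 hours.

126/11 hours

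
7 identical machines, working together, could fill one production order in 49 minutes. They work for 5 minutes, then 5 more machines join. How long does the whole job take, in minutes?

One machine does 1/343 of the job per minute.
After 5 minutes with 7 machines, 5/49 is done (44/49 left).
With 12 machines the rate is 12/343, so the rest takes 44/49 ÷ 12/343 = 77/3 minutes.
Total = 5 + 77/3 = 92/3 minutes.

92/3 minutes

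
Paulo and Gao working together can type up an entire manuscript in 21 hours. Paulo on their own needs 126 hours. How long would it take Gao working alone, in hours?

126/5 hours

Combined rate is 1/21 per hour.
Known contribution: 1/126 per hour.
So Gao's rate is 1/21 − 1/126 = 5/126, meaning 126/5 hours alone.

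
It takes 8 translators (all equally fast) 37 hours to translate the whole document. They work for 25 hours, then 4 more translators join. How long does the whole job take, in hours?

One translator does 1/296 of the job per hour.
After 25 hours with 8 translators, 25/37 is done (12/37 left).
With 12 translators the rate is 12/296 = 3/74, so the rest takes 12/37 ÷ 3/74 = 8 hours.
Total = 25 + 8 = 33 hours.

33 hours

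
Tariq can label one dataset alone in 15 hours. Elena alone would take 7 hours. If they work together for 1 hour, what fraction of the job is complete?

Combined rate: 1/15 + 1/7 = (7 + 15)/105 = 22/105 per hour.
In 1 hour they complete 1·22/105 = 22/105 of the job.

22/105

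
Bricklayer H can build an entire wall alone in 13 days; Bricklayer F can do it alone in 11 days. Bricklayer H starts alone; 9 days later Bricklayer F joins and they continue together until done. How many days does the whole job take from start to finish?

65/6 days

In 9 days Bricklayer H does 9/13 of the job, leaving 4/13.
Bricklayer H and Bricklayer F together work at 24/143 per day, so finishing takes 4/13 ÷ 24/143 = 11/6 days.
Total time = 9 + 11/6 = 65/6 days.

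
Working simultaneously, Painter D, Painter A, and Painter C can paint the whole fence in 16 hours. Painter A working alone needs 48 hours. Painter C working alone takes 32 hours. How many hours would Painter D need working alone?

Combined rate is 1/16 per hour.
Known contribution: 1/48 + 1/32 = (2 + 3)/96 = 5/96 per hour.
So Painter D's rate is 1/16 − 5/96 = 1/96, meaning 96 hours alone.

96 hours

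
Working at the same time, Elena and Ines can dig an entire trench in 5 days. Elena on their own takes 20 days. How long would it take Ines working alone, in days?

20/3 days

Combined rate is 1/5 per day.
Known contribution: 1/20 per day.
So Ines's rate is 1/5 − 1/20 = 3/20, meaning 20/3 days alone.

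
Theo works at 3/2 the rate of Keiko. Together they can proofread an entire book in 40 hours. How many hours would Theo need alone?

200/3 hours

Let Keiko's rate be r; then Theo's rate is (3/2)r, so together (3/2 + 1)r = (5/2)r = 1/40.
Thus r = 1/100 per hour.
Keiko alone: 100 hours; Theo alone: 200/3 hours.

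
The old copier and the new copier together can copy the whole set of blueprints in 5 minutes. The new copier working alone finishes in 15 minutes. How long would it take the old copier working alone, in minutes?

Combined rate is 1/5 per minute.
Known contribution: 1/15 per minute.
So the old copier's rate is 1/5 − 1/15 = 2/15, meaning 15/2 minutes alone.

15/2 minutes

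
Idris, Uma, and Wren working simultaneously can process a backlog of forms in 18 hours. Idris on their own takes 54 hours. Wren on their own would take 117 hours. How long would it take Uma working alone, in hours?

Combined rate is 1/18 per hour.
Known contribution: 1/54 + 1/117 = (13 + 6)/702 = 19/702 per hour.
So Uma's rate is 1/18 − 19/702 = 10/351, meaning 351/10 hours alone.

351/10 hours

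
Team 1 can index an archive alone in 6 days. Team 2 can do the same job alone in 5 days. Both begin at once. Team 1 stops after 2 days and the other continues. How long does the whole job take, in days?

In the first 2 days the combined rate is 11/30, so 11/15 of the job is done, leaving 4/15.
After Team 1 leaves the rate is 1/5 per day; the remaining 4/15 takes 4/3 days.
Total = 2 + 4/3 = 10/3 days.

10/3 days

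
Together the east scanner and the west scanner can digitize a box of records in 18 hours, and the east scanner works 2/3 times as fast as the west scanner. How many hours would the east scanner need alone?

Let the west scanner's rate be r; then the east scanner's rate is (2/3)r, so together (2/3 + 1)r = (5/3)r = 1/18.
Thus r = 1/30 per hour.
The west scanner alone: 30 hours; the east scanner alone: 45 hours.

45 hours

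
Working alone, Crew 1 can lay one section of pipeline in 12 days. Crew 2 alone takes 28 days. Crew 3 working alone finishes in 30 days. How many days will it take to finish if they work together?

105/16 days

Combined rate: 1/12 + 1/28 + 1/30 = (35 + 15 + 14)/420 = 64/420 = 16/105 per day.
Time = 1 ÷ (16/105) = 105/16 days.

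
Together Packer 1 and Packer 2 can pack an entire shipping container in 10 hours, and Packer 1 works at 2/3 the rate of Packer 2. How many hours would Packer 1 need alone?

25 hours

Let Packer 2's rate be r; then Packer 1's rate is (2/3)r, so together (2/3 + 1)r = (5/3)r = 1/10.
Thus r = 3/50 per hour.
Packer 2 alone: 50/3 hours; Packer 1 alone: 25 hours.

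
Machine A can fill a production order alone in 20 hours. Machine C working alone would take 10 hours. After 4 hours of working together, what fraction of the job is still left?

2/5

Combined rate: 1/20 + 1/10 = (1 + 2)/20 = 3/20 per hour.
In 4 hours they complete 4·3/20 = 3/5 of the job.
So 2/5 remains.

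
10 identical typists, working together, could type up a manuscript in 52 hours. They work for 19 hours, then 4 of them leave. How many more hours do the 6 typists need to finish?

One typist does 1/520 of the job per hour.
After 19 hours with 10 typists, 19/52 is done (33/52 left).
With 6 typists the rate is 6/520 = 3/260, so the rest takes 33/52 ÷ 3/260 = 55 hours.

55 hours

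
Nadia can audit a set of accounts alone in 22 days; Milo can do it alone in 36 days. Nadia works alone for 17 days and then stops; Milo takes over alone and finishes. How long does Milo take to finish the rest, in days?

90/11 days

In 17 days Nadia does 17/22 of the job, leaving 5/22.
Milo works at 1/36 per day, so finishing takes 5/22 ÷ 1/36 = 90/11 days.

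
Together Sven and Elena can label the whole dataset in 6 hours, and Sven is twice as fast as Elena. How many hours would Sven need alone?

9 hours

Let Elena's rate be r; then Sven's rate is 2r, so together (2 + 1)r = 3r = 1/6.
Thus r = 1/18 per hour.
Elena alone: 18 hours; Sven alone: 9 hours.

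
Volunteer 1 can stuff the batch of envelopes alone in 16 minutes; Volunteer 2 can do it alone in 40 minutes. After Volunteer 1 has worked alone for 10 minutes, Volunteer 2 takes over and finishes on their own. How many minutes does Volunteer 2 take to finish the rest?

15 minutes

In 10 minutes Volunteer 1 does 10/16 = 5/8 of the job, leaving 3/8.
Volunteer 2 works at 1/40 per minute, so finishing takes 3/8 ÷ 1/40 = 15 minutes.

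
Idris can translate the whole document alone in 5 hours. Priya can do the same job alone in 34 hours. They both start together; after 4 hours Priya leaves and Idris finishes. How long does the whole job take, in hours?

75/17 hours

In the first 4 hours the combined rate is 39/170, so 78/85 of the job is done, leaving 7/85.
After Priya leaves the rate is 1/5 per hour; the remaining 7/85 takes 7/17 hours.
Total = 4 + 7/17 = 75/17 hours.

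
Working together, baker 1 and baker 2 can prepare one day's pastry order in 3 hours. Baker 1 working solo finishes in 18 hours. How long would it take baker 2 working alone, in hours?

18/5 hours

Combined rate is 1/3 per hour.
Known contribution: 1/18 per hour.
So baker 2's rate is 1/3 − 1/18 = 5/18, meaning 18/5 hours alone.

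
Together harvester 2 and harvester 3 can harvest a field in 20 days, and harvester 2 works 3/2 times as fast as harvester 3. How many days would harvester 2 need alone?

100/3 days

Let harvester 3's rate be r; then harvester 2's rate is (3/2)r, so together (3/2 + 1)r = (5/2)r = 1/20.
Thus r = 1/50 per day.
Harvester 3 alone: 50 days; harvester 2 alone: 100/3 days.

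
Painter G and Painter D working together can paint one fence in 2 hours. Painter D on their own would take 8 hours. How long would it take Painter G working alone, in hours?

Combined rate is 1/2 per hour.
Known contribution: 1/8 per hour.
So Painter G's rate is 1/2 − 1/8 = 3/8, meaning 8/3 hours alone.

8/3 hours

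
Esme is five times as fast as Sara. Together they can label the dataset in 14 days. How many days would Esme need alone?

84/5 days

Let Sara's rate be r; then Esme's rate is 5r, so together (5 + 1)r = 6r = 1/14.
Thus r = 1/84 per day.
Sara alone: 84 days; Esme alone: 84/5 days.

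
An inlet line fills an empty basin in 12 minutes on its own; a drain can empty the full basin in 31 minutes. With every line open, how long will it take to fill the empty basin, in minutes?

Net rate = 1/12 − 1/31 = (31 − 12)/372 = 19/372 per minute.
Filling time = 1 ÷ (19/372) = 372/19 minutes.

372/19 minutes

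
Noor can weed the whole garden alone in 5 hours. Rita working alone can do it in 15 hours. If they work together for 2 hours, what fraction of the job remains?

7/15

Combined rate: 1/5 + 1/15 = (3 + 1)/15 = 4/15 per hour.
In 2 hours they complete 2·4/15 = 8/15 of the job.
So 7/15 remains.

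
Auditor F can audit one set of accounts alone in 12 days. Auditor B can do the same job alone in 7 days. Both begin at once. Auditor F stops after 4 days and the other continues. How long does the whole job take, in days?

14/3 days

In the first 4 days the combined rate is 19/84, so 19/21 of the job is done, leaving 2/21.
After auditor F leaves the rate is 1/7 per day; the remaining 2/21 takes 2/3 days.
Total = 4 + 2/3 = 14/3 days.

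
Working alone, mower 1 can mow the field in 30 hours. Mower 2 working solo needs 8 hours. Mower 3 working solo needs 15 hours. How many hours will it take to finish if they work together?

Combined rate: 1/30 + 1/8 + 1/15 = (4 + 15 + 8)/120 = 27/120 = 9/40 per hour.
Time = 1 ÷ (9/40) = 40/9 hours.

40/9 hours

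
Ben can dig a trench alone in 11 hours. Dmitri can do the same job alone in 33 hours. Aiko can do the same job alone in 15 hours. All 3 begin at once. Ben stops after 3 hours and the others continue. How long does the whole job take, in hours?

15/2 hours

In the first 3 hours the combined rate is 31/165, so 31/55 of the job is done, leaving 24/55.
After Ben leaves the rate is 16/165 per hour; the remaining 24/55 takes 9/2 hours.
Total = 3 + 9/2 = 15/2 hours.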